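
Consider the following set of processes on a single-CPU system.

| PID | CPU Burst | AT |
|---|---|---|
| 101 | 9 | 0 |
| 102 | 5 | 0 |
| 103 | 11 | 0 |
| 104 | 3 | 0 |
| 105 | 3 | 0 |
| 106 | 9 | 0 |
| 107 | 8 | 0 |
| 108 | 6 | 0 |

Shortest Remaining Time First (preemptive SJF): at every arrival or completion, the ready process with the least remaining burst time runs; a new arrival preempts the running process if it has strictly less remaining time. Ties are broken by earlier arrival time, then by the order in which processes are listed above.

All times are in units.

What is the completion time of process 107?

25

Schedule: | 104 0-3 | 105 3-6 | 102 6-11 | 108 11-17 | 107 17-25 | 101 25-34 | 106 34-43 | 103 43-54 |
Completion: 101=34  102=11  103=54  104=3  105=6  106=43  107=25  108=17
Turnaround (C−A): 101=34  102=11  103=54  104=3  105=6  106=43  107=25  108=17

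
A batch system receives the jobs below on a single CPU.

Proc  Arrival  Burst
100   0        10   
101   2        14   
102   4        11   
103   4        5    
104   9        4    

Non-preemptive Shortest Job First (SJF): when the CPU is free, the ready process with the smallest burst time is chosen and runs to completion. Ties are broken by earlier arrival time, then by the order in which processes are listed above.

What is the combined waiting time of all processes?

Gantt: | 100 0-10 | 104 10-14 | 103 14-19 | 102 19-30 | 101 30-44 |
Completion: 100=10  101=44  102=30  103=19  104=14
Waiting = turnaround − burst: 100=0, 101=28, 102=15, 103=10, 104=1
Total waiting = 0 + 28 + 15 + 10 + 1 = 54

54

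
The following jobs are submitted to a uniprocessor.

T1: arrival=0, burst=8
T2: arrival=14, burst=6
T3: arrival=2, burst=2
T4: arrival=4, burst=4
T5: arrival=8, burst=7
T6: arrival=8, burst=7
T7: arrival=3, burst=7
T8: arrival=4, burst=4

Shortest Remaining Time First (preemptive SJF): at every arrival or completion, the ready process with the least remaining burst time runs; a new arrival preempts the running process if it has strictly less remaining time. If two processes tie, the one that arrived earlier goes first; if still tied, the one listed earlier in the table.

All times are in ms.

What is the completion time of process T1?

18

Timeline: | T1 0-2 | T3 2-4 | T4 4-8 | T8 8-12 | T1 12-18 | T2 18-24 | T7 24-31 | T5 31-38 | T6 38-45 |
Completion: T1=18  T2=24  T3=4  T4=8  T5=38  T6=45  T7=31  T8=12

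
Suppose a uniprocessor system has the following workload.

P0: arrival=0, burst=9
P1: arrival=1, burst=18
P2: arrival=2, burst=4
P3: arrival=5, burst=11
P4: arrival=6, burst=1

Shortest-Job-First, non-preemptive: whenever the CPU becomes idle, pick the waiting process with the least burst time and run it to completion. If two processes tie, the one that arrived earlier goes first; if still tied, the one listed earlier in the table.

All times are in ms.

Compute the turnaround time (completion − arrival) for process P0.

9

Schedule: | P0 0-9 | P4 9-10 | P2 10-14 | P3 14-25 | P1 25-43 |
Completion: P0=9  P1=43  P2=14  P3=25  P4=10
Turnaround (C−A): P0=9  P1=42  P2=12  P3=20  P4=4
Turnaround(P0) = completion − arrival = 9 − 0 = 9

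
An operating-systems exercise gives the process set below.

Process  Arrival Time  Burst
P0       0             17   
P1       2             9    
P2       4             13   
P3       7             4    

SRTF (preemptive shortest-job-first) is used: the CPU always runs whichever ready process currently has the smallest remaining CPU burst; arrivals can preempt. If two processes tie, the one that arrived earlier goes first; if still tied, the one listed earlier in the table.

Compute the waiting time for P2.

11

Timeline: | P0 0-2 | P1 2-11 | P3 11-15 | P2 15-28 | P0 28-43 |
Completion: P0=43  P1=11  P2=28  P3=15
Waiting(P2) = turnaround − burst = 24 − 13 = 11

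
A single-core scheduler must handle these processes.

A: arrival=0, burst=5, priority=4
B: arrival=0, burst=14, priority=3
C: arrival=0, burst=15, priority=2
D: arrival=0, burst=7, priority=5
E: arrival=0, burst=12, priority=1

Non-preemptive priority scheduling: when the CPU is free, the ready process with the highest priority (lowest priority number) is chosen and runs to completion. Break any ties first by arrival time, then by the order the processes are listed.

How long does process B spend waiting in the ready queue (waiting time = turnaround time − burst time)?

27

Gantt: | E 0-12 | C 12-27 | B 27-41 | A 41-46 | D 46-53 |
Completion: A=46  B=41  C=27  D=53  E=12
Turnaround (C−A): A=46  B=41  C=27  D=53  E=12
Waiting(B) = turnaround − burst = 41 − 14 = 27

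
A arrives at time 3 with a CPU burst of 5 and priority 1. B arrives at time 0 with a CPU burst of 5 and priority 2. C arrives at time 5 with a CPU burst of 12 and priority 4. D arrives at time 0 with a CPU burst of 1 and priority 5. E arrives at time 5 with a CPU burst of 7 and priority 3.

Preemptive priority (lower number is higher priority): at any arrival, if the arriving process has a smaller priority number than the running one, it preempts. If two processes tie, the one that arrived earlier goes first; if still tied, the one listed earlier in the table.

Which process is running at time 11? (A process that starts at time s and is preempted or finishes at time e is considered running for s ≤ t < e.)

E

Timeline: | B 0-3 | A 3-8 | B 8-10 | E 10-17 | C 17-29 | D 29-30 |
Completion: A=8  B=10  C=29  D=30  E=17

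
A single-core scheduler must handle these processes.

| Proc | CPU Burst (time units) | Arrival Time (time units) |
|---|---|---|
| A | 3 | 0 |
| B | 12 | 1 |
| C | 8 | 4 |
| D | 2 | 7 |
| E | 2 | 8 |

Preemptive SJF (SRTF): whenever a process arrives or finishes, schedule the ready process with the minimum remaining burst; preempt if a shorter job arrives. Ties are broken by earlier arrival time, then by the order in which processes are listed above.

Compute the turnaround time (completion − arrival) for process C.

12

Gantt: | A 0-3 | B 3-4 | C 4-7 | D 7-9 | E 9-11 | C 11-16 | B 16-27 |
Completion: A=3  B=27  C=16  D=9  E=11
Turnaround (C−A): A=3  B=26  C=12  D=2  E=3
Turnaround(C) = completion − arrival = 16 − 4 = 12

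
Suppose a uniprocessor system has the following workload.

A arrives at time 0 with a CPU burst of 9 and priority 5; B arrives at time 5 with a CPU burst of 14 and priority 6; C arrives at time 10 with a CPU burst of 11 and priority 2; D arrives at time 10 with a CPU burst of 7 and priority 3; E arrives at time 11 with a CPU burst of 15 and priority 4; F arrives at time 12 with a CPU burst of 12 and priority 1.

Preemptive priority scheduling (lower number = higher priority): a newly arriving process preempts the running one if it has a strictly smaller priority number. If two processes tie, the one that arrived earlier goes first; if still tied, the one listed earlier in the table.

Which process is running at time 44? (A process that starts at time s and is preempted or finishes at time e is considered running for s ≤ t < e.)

Gantt: | A 0-9 | B 9-10 | C 10-12 | F 12-24 | C 24-33 | D 33-40 | E 40-55 | B 55-68 |
Completion: A=9  B=68  C=33  D=40  E=55  F=24

E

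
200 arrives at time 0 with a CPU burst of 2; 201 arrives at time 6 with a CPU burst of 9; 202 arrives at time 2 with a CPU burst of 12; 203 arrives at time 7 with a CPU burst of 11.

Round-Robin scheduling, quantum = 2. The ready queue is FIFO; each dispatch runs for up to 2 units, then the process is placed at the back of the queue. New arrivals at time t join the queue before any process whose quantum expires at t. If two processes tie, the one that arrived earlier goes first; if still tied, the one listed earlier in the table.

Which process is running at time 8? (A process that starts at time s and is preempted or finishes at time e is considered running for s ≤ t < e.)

Gantt: | 200 0-2 | 202 2-6 | 201 6-8 | 202 8-10 | 203 10-12 | 201 12-14 | 202 14-16 | 203 16-18 | 201 18-20 | 202 20-22 | 203 22-24 | 201 24-26 | 202 26-28 | 203 28-30 | 201 30-31 | 203 31-34 |
Completion: 200=2  201=31  202=28  203=34
Turnaround (C−A): 200=2  201=25  202=26  203=27

202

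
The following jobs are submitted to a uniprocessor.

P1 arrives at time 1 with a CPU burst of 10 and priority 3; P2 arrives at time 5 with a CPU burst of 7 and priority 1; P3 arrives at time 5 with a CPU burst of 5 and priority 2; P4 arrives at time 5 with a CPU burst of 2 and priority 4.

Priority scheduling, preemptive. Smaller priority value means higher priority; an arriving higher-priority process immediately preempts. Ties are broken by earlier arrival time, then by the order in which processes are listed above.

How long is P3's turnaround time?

Timeline: | idle 0-1 | P1 1-5 | P2 5-12 | P3 12-17 | P1 17-23 | P4 23-25 |
Completion: P1=23  P2=12  P3=17  P4=25
Turnaround (C−A): P1=22  P2=7  P3=12  P4=20
Turnaround(P3) = completion − arrival = 17 − 5 = 12

12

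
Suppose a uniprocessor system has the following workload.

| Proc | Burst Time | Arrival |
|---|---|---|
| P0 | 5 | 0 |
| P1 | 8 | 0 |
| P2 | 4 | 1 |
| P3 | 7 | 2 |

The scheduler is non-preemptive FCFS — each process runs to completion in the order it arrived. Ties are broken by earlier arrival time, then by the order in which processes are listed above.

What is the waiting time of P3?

Schedule: | P0 0-5 | P1 5-13 | P2 13-17 | P3 17-24 |
Completion: P0=5  P1=13  P2=17  P3=24
Turnaround (C−A): P0=5  P1=13  P2=16  P3=22
Waiting(P3) = turnaround − burst = 22 − 7 = 15

15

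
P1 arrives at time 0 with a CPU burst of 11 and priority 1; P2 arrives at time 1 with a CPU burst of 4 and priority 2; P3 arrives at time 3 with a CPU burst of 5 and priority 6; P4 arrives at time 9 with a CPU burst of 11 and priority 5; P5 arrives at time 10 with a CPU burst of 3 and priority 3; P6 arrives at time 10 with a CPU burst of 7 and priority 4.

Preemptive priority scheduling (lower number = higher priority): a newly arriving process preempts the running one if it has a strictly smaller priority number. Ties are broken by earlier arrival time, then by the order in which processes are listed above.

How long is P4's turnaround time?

27

Schedule: | P1 0-11 | P2 11-15 | P5 15-18 | P6 18-25 | P4 25-36 | P3 36-41 |
Completion: P1=11  P2=15  P3=41  P4=36  P5=18  P6=25
Turnaround(P4) = completion − arrival = 36 − 9 = 27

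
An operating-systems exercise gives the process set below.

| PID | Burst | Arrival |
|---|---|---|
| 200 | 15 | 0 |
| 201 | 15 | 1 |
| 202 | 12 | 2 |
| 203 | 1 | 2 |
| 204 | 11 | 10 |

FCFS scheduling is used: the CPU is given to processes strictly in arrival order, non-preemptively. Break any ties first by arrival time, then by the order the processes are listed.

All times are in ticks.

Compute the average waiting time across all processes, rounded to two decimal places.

23.00

Timeline: | 200 0-15 | 201 15-30 | 202 30-42 | 203 42-43 | 204 43-54 |
Completion: 200=15  201=30  202=42  203=43  204=54
Waiting times: 200=0, 201=14, 202=28, 203=40, 204=33
Average waiting = (0+14+28+40+33) / 5 = 115/5 = 23.00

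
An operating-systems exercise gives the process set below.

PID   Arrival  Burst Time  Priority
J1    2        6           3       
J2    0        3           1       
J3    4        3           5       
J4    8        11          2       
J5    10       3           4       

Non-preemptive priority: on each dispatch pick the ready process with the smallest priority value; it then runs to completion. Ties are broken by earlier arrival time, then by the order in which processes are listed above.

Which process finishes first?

J2

Timeline: | J2 0-3 | J1 3-9 | J4 9-20 | J5 20-23 | J3 23-26 |
Completion: J1=9  J2=3  J3=26  J4=20  J5=23
Finish order: J2 → J1 → J4 → J5 → J3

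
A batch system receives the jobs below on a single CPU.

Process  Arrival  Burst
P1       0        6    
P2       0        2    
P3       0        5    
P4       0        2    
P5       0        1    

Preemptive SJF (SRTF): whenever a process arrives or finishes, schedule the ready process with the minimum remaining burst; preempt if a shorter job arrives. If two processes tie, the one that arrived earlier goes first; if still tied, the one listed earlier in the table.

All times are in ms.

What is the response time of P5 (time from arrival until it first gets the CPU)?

Timeline: | P5 0-1 | P2 1-3 | P4 3-5 | P3 5-10 | P1 10-16 |
Completion: P1=16  P2=3  P3=10  P4=5  P5=1
Response(P5) = first start − arrival = 0 − 0 = 0

0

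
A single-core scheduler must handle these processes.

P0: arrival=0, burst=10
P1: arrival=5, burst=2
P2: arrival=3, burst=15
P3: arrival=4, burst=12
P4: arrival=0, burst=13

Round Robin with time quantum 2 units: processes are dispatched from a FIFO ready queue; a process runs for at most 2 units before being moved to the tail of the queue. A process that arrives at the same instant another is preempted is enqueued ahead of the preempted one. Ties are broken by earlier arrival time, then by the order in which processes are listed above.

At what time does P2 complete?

52

Timeline: | P0 0-2 | P4 2-4 | P0 4-6 | P2 6-8 | P3 8-10 | P4 10-12 | P1 12-14 | P0 14-16 | P2 16-18 | P3 18-20 | P4 20-22 | P0 22-24 | P2 24-26 | P3 26-28 | P4 28-30 | P0 30-32 | P2 32-34 | P3 34-36 | P4 36-38 | P2 38-40 | P3 40-42 | P4 42-44 | P2 44-46 | P3 46-48 | P4 48-49 | P2 49-52 |
Completion: P0=32  P1=14  P2=52  P3=48  P4=49
Turnaround (C−A): P0=32  P1=9  P2=49  P3=44  P4=49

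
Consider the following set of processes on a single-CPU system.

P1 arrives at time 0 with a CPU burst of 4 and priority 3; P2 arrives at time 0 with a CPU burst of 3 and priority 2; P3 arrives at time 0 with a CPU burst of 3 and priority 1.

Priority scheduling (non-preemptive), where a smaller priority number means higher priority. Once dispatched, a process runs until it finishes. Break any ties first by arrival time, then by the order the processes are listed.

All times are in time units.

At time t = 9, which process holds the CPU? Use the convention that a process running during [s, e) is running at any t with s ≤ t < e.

P1

Schedule: | P3 0-3 | P2 3-6 | P1 6-10 |
Completion: P1=10  P2=6  P3=3
Turnaround (C−A): P1=10  P2=6  P3=3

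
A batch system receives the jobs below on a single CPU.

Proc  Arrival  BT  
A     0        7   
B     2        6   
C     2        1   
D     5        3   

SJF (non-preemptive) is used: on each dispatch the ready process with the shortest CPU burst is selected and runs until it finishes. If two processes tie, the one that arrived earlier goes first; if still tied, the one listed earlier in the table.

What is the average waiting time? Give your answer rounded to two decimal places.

Schedule: | A 0-7 | C 7-8 | D 8-11 | B 11-17 |
Completion: A=7  B=17  C=8  D=11
Turnaround (C−A): A=7  B=15  C=6  D=6
Waiting times: A=0, B=9, C=5, D=3
Average waiting = (0+9+5+3) / 4 = 17/4 = 4.25

4.25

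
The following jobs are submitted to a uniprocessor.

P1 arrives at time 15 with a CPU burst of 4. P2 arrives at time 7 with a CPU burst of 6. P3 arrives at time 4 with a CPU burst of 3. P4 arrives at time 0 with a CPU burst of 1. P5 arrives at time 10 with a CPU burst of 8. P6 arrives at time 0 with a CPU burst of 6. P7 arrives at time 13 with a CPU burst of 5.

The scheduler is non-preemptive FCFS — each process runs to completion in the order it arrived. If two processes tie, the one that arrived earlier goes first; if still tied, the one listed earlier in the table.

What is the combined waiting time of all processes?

Schedule: | P4 0-1 | P6 1-7 | P3 7-10 | P2 10-16 | P5 16-24 | P7 24-29 | P1 29-33 |
Completion: P1=33  P2=16  P3=10  P4=1  P5=24  P6=7  P7=29
Turnaround (C−A): P1=18  P2=9  P3=6  P4=1  P5=14  P6=7  P7=16
Waiting = turnaround − burst: P1=14, P2=3, P3=3, P4=0, P5=6, P6=1, P7=11
Total waiting = 14 + 3 + 3 + 0 + 6 + 1 + 11 = 38

38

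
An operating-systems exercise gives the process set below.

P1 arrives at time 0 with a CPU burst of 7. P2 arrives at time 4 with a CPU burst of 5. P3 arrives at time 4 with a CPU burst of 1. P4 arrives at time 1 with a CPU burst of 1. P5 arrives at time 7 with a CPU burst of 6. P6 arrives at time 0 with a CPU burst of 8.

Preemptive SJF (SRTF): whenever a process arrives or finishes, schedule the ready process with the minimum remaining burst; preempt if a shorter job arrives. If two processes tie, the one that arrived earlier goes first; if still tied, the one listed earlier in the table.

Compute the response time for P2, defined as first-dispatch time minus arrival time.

Gantt: | P1 0-1 | P4 1-2 | P1 2-4 | P3 4-5 | P1 5-9 | P2 9-14 | P5 14-20 | P6 20-28 |
Completion: P1=9  P2=14  P3=5  P4=2  P5=20  P6=28
Response(P2) = first start − arrival = 9 − 4 = 5

5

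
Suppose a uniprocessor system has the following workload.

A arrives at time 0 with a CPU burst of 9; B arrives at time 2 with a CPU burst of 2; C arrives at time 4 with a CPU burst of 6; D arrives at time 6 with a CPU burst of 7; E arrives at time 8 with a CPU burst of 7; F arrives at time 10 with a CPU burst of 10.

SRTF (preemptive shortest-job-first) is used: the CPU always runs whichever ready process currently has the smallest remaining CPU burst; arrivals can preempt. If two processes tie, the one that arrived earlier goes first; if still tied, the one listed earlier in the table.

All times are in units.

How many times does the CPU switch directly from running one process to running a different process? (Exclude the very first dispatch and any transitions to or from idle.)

Gantt: | A 0-2 | B 2-4 | C 4-10 | A 10-17 | D 17-24 | E 24-31 | F 31-41 |
Completion: A=17  B=4  C=10  D=24  E=31  F=41

6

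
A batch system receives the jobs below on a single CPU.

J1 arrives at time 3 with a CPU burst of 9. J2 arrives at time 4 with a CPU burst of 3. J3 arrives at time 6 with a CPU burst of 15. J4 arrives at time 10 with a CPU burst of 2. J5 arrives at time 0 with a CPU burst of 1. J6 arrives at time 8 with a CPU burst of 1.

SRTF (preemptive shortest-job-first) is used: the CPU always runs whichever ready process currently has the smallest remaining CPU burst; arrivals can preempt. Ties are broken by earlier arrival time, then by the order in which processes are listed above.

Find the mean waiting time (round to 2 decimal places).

3.00

Gantt: | J5 0-1 | idle 1-3 | J1 3-4 | J2 4-7 | J1 7-8 | J6 8-9 | J1 9-10 | J4 10-12 | J1 12-18 | J3 18-33 |
Completion: J1=18  J2=7  J3=33  J4=12  J5=1  J6=9
Turnaround (C−A): J1=15  J2=3  J3=27  J4=2  J5=1  J6=1
Waiting times: J1=6, J2=0, J3=12, J4=0, J5=0, J6=0
Average waiting = (6+0+12+0+0+0) / 6 = 18/6 = 3.00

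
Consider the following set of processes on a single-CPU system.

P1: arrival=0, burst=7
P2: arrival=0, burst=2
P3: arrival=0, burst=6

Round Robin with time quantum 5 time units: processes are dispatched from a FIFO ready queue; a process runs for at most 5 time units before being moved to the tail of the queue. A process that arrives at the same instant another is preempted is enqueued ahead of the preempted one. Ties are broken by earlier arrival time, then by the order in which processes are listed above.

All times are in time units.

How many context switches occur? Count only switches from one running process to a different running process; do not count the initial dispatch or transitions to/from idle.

Gantt: | P1 0-5 | P2 5-7 | P3 7-12 | P1 12-14 | P3 14-15 |
Completion: P1=14  P2=7  P3=15
Turnaround (C−A): P1=14  P2=7  P3=15

4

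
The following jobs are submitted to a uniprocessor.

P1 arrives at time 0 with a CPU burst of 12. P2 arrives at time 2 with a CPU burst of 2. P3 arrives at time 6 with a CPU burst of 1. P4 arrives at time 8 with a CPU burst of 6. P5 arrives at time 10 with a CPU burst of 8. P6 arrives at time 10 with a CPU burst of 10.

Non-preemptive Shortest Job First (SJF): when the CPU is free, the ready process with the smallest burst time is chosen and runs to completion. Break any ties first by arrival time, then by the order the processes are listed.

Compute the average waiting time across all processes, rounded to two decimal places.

Schedule: | P1 0-12 | P3 12-13 | P2 13-15 | P4 15-21 | P5 21-29 | P6 29-39 |
Completion: P1=12  P2=15  P3=13  P4=21  P5=29  P6=39
Waiting times: P1=0, P2=11, P3=6, P4=7, P5=11, P6=19
Average waiting = (0+11+6+7+11+19) / 6 = 54/6 = 9.00

9.00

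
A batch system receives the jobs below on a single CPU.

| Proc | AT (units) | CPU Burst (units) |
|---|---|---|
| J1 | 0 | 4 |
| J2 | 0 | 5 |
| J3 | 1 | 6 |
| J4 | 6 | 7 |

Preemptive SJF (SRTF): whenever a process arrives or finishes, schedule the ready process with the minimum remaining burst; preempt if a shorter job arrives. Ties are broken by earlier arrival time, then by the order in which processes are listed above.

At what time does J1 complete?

4

Gantt: | J1 0-4 | J2 4-9 | J3 9-15 | J4 15-22 |
Completion: J1=4  J2=9  J3=15  J4=22
Turnaround (C−A): J1=4  J2=9  J3=14  J4=16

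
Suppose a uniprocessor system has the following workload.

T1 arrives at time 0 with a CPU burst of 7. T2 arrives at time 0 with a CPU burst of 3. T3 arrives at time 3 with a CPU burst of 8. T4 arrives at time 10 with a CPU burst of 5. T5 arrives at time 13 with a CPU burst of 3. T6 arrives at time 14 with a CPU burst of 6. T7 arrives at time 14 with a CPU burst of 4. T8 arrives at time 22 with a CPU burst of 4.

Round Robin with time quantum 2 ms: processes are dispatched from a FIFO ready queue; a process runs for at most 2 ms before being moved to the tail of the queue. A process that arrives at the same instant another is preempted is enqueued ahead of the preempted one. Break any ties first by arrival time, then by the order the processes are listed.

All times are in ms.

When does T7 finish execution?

Schedule: | T1 0-2 | T2 2-4 | T1 4-6 | T3 6-8 | T2 8-9 | T1 9-11 | T3 11-13 | T4 13-15 | T1 15-16 | T5 16-18 | T3 18-20 | T6 20-22 | T7 22-24 | T4 24-26 | T5 26-27 | T3 27-29 | T8 29-31 | T6 31-33 | T7 33-35 | T4 35-36 | T8 36-38 | T6 38-40 |
Completion: T1=16  T2=9  T3=29  T4=36  T5=27  T6=40  T7=35  T8=38
Turnaround (C−A): T1=16  T2=9  T3=26  T4=26  T5=14  T6=26  T7=21  T8=16

35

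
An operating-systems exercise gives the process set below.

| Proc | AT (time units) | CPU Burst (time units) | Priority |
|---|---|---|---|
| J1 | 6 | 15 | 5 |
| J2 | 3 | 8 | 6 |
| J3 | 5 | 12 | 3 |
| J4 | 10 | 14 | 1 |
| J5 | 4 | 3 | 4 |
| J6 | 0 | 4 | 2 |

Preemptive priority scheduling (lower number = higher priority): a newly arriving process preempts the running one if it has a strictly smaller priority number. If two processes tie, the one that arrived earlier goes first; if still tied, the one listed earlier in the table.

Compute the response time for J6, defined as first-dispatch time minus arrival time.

0

Schedule: | J6 0-4 | J5 4-5 | J3 5-10 | J4 10-24 | J3 24-31 | J5 31-33 | J1 33-48 | J2 48-56 |
Completion: J1=48  J2=56  J3=31  J4=24  J5=33  J6=4
Response(J6) = first start − arrival = 0 − 0 = 0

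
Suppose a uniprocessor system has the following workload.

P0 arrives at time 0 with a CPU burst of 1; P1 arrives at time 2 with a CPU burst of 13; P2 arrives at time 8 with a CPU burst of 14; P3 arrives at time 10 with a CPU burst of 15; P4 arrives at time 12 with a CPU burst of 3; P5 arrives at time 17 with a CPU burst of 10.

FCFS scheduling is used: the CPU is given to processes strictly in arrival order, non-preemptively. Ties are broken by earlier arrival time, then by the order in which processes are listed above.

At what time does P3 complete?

Schedule: | P0 0-1 | idle 1-2 | P1 2-15 | P2 15-29 | P3 29-44 | P4 44-47 | P5 47-57 |
Completion: P0=1  P1=15  P2=29  P3=44  P4=47  P5=57
Turnaround (C−A): P0=1  P1=13  P2=21  P3=34  P4=35  P5=40

44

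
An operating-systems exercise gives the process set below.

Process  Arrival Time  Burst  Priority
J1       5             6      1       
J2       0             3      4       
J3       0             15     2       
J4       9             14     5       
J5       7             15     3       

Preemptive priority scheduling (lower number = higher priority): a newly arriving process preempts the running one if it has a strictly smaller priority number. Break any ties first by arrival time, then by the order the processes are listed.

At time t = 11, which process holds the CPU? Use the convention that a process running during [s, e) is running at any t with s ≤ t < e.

Timeline: | J3 0-5 | J1 5-11 | J3 11-21 | J5 21-36 | J2 36-39 | J4 39-53 |
Completion: J1=11  J2=39  J3=21  J4=53  J5=36
Turnaround (C−A): J1=6  J2=39  J3=21  J4=44  J5=29

J3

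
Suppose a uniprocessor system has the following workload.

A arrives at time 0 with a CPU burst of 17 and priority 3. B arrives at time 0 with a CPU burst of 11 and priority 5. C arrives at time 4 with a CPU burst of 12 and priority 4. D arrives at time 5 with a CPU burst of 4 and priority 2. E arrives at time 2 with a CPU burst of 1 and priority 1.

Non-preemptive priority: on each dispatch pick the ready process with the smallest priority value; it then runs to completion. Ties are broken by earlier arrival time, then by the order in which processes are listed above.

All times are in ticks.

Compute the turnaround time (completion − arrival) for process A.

Gantt: | A 0-17 | E 17-18 | D 18-22 | C 22-34 | B 34-45 |
Completion: A=17  B=45  C=34  D=22  E=18
Turnaround (C−A): A=17  B=45  C=30  D=17  E=16
Turnaround(A) = completion − arrival = 17 − 0 = 17

17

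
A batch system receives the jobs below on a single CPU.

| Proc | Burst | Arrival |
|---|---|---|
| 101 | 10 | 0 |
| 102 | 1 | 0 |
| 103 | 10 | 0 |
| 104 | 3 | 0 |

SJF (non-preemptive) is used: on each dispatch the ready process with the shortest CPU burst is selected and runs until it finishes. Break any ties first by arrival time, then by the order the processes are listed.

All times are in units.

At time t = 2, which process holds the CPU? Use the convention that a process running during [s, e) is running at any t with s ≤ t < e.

104

Timeline: | 102 0-1 | 104 1-4 | 101 4-14 | 103 14-24 |
Completion: 101=14  102=1  103=24  104=4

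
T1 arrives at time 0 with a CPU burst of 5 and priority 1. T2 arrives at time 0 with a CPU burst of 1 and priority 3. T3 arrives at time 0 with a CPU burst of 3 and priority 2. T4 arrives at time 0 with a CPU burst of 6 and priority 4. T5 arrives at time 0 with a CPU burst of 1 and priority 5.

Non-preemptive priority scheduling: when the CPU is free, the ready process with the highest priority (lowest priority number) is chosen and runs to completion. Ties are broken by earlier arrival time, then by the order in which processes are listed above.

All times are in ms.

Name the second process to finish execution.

T3

Gantt: | T1 0-5 | T3 5-8 | T2 8-9 | T4 9-15 | T5 15-16 |
Completion: T1=5  T2=9  T3=8  T4=15  T5=16
Turnaround (C−A): T1=5  T2=9  T3=8  T4=15  T5=16
Finish order: T1 → T3 → T2 → T4 → T5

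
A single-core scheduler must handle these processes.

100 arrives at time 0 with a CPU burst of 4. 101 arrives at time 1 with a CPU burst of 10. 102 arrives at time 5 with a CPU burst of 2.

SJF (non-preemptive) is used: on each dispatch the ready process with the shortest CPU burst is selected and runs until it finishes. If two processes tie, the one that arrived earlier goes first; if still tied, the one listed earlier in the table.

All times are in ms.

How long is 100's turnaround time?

Gantt: | 100 0-4 | 101 4-14 | 102 14-16 |
Completion: 100=4  101=14  102=16
Turnaround(100) = completion − arrival = 4 − 0 = 4

4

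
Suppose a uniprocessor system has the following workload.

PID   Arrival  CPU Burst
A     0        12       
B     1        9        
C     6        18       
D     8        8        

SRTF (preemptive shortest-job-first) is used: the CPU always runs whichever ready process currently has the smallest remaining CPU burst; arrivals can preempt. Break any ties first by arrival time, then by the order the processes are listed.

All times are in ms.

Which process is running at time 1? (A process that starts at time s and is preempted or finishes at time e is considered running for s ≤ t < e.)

Gantt: | A 0-1 | B 1-10 | D 10-18 | A 18-29 | C 29-47 |
Completion: A=29  B=10  C=47  D=18

B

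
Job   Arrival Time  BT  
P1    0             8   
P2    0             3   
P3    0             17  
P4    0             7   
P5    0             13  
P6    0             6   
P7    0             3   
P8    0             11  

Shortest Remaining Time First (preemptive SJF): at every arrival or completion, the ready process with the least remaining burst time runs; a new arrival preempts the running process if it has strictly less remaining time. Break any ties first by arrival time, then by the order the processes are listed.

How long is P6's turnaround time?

Timeline: | P2 0-3 | P7 3-6 | P6 6-12 | P4 12-19 | P1 19-27 | P8 27-38 | P5 38-51 | P3 51-68 |
Completion: P1=27  P2=3  P3=68  P4=19  P5=51  P6=12  P7=6  P8=38
Turnaround(P6) = completion − arrival = 12 − 0 = 12

12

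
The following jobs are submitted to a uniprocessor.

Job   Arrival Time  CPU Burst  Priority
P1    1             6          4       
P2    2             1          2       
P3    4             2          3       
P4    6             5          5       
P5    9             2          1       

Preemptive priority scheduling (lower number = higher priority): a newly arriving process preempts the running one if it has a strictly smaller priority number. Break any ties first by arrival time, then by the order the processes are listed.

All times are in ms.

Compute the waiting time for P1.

Schedule: | idle 0-1 | P1 1-2 | P2 2-3 | P1 3-4 | P3 4-6 | P1 6-9 | P5 9-11 | P1 11-12 | P4 12-17 |
Completion: P1=12  P2=3  P3=6  P4=17  P5=11
Turnaround (C−A): P1=11  P2=1  P3=2  P4=11  P5=2
Waiting(P1) = turnaround − burst = 11 − 6 = 5

5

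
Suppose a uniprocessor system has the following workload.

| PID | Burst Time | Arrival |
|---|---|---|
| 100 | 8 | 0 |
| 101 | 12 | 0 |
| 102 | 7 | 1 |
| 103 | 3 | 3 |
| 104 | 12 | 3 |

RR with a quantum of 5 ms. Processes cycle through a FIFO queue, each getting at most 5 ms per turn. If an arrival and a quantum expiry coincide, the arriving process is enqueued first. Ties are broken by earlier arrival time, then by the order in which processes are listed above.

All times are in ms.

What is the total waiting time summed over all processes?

Timeline: | 100 0-5 | 101 5-10 | 102 10-15 | 103 15-18 | 104 18-23 | 100 23-26 | 101 26-31 | 102 31-33 | 104 33-38 | 101 38-40 | 104 40-42 |
Completion: 100=26  101=40  102=33  103=18  104=42
Turnaround (C−A): 100=26  101=40  102=32  103=15  104=39
Waiting = turnaround − burst: 100=18, 101=28, 102=25, 103=12, 104=27
Total waiting = 18 + 28 + 25 + 12 + 27 = 110

110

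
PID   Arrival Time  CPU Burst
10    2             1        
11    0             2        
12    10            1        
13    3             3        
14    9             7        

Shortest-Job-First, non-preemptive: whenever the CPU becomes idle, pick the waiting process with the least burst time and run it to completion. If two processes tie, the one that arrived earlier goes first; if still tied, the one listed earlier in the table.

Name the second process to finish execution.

10

Timeline: | 11 0-2 | 10 2-3 | 13 3-6 | idle 6-9 | 14 9-16 | 12 16-17 |
Completion: 10=3  11=2  12=17  13=6  14=16
Turnaround (C−A): 10=1  11=2  12=7  13=3  14=7
Finish order: 11 → 10 → 13 → 14 → 12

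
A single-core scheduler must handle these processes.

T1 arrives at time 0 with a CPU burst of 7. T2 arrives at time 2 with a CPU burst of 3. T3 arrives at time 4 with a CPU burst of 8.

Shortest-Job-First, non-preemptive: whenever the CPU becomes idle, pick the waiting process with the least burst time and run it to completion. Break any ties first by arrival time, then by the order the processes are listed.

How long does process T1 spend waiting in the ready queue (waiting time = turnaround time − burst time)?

0

Schedule: | T1 0-7 | T2 7-10 | T3 10-18 |
Completion: T1=7  T2=10  T3=18
Turnaround (C−A): T1=7  T2=8  T3=14
Waiting(T1) = turnaround − burst = 7 − 7 = 0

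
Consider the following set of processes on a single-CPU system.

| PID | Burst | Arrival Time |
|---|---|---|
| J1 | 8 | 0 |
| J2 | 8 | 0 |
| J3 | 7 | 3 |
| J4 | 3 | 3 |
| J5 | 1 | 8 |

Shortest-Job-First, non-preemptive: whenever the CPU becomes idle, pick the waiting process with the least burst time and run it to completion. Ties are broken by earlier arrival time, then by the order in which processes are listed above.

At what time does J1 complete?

8

Timeline: | J1 0-8 | J5 8-9 | J4 9-12 | J3 12-19 | J2 19-27 |
Completion: J1=8  J2=27  J3=19  J4=12  J5=9
Turnaround (C−A): J1=8  J2=27  J3=16  J4=9  J5=1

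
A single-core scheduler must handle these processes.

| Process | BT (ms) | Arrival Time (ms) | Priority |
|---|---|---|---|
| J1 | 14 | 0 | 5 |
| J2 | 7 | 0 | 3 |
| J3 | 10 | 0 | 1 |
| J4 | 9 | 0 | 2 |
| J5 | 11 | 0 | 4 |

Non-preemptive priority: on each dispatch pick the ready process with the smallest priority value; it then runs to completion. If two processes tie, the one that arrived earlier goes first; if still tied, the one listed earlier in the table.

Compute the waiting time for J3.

0

Schedule: | J3 0-10 | J4 10-19 | J2 19-26 | J5 26-37 | J1 37-51 |
Completion: J1=51  J2=26  J3=10  J4=19  J5=37
Waiting(J3) = turnaround − burst = 10 − 10 = 0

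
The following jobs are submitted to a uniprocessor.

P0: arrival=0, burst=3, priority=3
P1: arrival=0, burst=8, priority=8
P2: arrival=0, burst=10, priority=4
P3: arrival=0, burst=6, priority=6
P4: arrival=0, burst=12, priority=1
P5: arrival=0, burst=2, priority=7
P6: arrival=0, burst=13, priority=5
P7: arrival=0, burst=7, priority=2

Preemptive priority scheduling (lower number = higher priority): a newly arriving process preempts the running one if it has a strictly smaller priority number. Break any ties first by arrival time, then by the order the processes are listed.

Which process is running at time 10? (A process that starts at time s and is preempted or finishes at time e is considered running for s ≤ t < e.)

Gantt: | P4 0-12 | P7 12-19 | P0 19-22 | P2 22-32 | P6 32-45 | P3 45-51 | P5 51-53 | P1 53-61 |
Completion: P0=22  P1=61  P2=32  P3=51  P4=12  P5=53  P6=45  P7=19
Turnaround (C−A): P0=22  P1=61  P2=32  P3=51  P4=12  P5=53  P6=45  P7=19

P4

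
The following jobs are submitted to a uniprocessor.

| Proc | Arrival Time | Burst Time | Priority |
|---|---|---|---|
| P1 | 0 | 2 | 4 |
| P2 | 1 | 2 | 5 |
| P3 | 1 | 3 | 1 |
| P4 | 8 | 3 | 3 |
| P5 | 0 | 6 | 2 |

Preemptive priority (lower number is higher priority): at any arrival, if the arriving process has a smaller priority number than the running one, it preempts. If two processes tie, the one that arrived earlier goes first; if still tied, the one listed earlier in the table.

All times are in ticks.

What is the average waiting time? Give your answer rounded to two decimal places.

5.80

Schedule: | P5 0-1 | P3 1-4 | P5 4-9 | P4 9-12 | P1 12-14 | P2 14-16 |
Completion: P1=14  P2=16  P3=4  P4=12  P5=9
Waiting times: P1=12, P2=13, P3=0, P4=1, P5=3
Average waiting = (12+13+0+1+3) / 5 = 29/5 = 5.80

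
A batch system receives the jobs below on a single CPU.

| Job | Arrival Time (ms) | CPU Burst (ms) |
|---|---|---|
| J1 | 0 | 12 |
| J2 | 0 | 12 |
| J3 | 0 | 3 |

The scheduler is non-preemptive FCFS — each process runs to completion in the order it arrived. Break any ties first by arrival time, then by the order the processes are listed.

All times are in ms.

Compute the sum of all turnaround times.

Gantt: | J1 0-12 | J2 12-24 | J3 24-27 |
Completion: J1=12  J2=24  J3=27
Turnaround = completion − arrival: J1=12, J2=24, J3=27
Total turnaround = 12 + 24 + 27 = 63

63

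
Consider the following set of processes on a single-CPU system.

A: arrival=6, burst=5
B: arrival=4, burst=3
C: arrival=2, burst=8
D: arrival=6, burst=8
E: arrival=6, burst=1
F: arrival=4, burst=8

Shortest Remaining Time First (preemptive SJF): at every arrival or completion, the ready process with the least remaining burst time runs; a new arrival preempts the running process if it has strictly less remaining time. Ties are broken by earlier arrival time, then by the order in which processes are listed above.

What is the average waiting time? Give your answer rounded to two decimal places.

Gantt: | idle 0-2 | C 2-4 | B 4-7 | E 7-8 | A 8-13 | C 13-19 | F 19-27 | D 27-35 |
Completion: A=13  B=7  C=19  D=35  E=8  F=27
Turnaround (C−A): A=7  B=3  C=17  D=29  E=2  F=23
Waiting times: A=2, B=0, C=9, D=21, E=1, F=15
Average waiting = (2+0+9+21+1+15) / 6 = 48/6 = 8.00

8.00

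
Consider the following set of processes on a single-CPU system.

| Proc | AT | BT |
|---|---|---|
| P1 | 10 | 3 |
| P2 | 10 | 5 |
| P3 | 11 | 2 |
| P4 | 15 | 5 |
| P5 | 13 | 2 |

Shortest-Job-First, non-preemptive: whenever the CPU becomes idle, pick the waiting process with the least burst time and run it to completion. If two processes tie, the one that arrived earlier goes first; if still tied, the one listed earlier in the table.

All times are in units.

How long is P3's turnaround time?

Schedule: | idle 0-10 | P1 10-13 | P3 13-15 | P5 15-17 | P2 17-22 | P4 22-27 |
Completion: P1=13  P2=22  P3=15  P4=27  P5=17
Turnaround(P3) = completion − arrival = 15 − 11 = 4

4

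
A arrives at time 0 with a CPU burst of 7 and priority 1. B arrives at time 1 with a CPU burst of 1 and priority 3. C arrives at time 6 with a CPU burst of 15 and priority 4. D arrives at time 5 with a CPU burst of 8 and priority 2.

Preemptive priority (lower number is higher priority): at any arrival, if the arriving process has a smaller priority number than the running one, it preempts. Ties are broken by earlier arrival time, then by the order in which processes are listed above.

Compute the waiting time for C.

Schedule: | A 0-7 | D 7-15 | B 15-16 | C 16-31 |
Completion: A=7  B=16  C=31  D=15
Turnaround (C−A): A=7  B=15  C=25  D=10
Waiting(C) = turnaround − burst = 25 − 15 = 10

10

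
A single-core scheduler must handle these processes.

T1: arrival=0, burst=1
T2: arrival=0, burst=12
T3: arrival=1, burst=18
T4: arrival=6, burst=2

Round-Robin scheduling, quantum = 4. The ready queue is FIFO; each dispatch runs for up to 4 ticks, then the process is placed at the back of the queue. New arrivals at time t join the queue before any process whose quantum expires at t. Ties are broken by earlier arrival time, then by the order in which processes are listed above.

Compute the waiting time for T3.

14

Schedule: | T1 0-1 | T2 1-5 | T3 5-9 | T2 9-13 | T4 13-15 | T3 15-19 | T2 19-23 | T3 23-33 |
Completion: T1=1  T2=23  T3=33  T4=15
Waiting(T3) = turnaround − burst = 32 − 18 = 14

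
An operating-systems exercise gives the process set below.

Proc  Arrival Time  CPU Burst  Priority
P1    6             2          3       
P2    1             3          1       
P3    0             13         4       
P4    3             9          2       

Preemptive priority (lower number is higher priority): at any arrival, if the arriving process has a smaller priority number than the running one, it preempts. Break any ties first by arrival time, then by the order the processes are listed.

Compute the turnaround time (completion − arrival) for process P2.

3

Timeline: | P3 0-1 | P2 1-4 | P4 4-13 | P1 13-15 | P3 15-27 |
Completion: P1=15  P2=4  P3=27  P4=13
Turnaround (C−A): P1=9  P2=3  P3=27  P4=10
Turnaround(P2) = completion − arrival = 4 − 1 = 3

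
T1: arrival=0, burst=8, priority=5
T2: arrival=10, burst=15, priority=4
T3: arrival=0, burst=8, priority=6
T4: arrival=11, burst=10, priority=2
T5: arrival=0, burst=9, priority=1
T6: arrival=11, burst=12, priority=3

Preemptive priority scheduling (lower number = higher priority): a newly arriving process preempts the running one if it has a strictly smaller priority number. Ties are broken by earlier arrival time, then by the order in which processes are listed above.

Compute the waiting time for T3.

54

Timeline: | T5 0-9 | T1 9-10 | T2 10-11 | T4 11-21 | T6 21-33 | T2 33-47 | T1 47-54 | T3 54-62 |
Completion: T1=54  T2=47  T3=62  T4=21  T5=9  T6=33
Waiting(T3) = turnaround − burst = 62 − 8 = 54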